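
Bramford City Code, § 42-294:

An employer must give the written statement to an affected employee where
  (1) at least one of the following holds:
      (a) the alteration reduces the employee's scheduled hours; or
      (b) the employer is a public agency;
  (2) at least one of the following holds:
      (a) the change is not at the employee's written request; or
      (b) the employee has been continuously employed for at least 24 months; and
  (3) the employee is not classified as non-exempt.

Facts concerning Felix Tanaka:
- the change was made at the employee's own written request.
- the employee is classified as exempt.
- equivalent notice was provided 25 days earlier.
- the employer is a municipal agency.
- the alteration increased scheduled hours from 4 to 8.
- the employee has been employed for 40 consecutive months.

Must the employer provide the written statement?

(a) hours reduced — fails.
(b) public agency — met.
So (1) is satisfied (F OR T).
(a) not employee-requested — not satisfied.
(b) tenure ≥ 24 mo. — satisfied.
So (2) is satisfied (F OR T).
(3) not (non-exempt) — satisfied.
So Overall is satisfied (T AND T AND T).

Yes — required.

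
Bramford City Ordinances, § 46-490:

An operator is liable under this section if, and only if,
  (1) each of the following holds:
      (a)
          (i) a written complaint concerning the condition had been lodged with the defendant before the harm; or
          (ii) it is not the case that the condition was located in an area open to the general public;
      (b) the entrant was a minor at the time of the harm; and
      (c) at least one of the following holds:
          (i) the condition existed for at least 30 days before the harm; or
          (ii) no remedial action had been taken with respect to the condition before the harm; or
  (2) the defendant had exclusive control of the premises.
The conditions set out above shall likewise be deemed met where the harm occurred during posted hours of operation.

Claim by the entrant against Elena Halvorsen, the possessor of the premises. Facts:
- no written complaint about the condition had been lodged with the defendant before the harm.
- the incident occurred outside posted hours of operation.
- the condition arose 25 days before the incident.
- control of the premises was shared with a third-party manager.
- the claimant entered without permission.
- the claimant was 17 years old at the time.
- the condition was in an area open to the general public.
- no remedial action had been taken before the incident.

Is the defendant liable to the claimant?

(i) complaint lodged — fails.
(ii) not (public area) — not met.
So (a) is not satisfied (F OR F).
(b) entrant a minor — met.
(i) condition ≥30 days old — not satisfied.
(ii) no remedial action — satisfied.
So (c) is satisfied (F OR T).
So (1) is not satisfied (F AND T AND T).
(2) exclusive control — not satisfied.
Overall: F OR F → false.
Exception (during posted hours) — not satisfied.
Result: main false OR exception false → false.

No — not liable.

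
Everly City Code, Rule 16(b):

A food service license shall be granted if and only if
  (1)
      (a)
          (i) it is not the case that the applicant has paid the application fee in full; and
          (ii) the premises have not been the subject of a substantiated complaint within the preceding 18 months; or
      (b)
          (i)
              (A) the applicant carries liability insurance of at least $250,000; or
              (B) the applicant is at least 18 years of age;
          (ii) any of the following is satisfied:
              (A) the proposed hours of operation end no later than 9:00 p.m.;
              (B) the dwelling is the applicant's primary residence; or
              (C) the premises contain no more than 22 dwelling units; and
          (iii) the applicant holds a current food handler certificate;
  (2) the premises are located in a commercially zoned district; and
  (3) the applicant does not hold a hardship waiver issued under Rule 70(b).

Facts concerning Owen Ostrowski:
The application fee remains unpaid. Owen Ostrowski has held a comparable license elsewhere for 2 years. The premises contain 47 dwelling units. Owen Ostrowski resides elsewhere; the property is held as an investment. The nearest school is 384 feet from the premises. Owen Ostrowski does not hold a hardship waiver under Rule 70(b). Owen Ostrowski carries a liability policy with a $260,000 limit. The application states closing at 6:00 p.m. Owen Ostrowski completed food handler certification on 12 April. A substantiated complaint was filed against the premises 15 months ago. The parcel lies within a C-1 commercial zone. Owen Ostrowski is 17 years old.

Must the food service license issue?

(i) not (fee paid) — met.
(ii) no complaint in 18 mo. — not satisfied.
(a) = T AND F = false.
(A) insurance ≥ $250,000 — holds.
(B) age ≥ 18 — not met.
So (i) is satisfied (T OR F).
(A) closes by 9 p.m. — met.
(B) primary residence — fails.
(C) ≤ 22 units — not met.
So (ii) is satisfied (T OR F OR F).
(iii) food handler cert. — satisfied.
(b): T AND T AND T → true.
(1): F OR T → true.
(2) commercially zoned — met.
(3) not (hardship waiver) — met.
So Overall is satisfied (T AND T AND T).

Yes — granted.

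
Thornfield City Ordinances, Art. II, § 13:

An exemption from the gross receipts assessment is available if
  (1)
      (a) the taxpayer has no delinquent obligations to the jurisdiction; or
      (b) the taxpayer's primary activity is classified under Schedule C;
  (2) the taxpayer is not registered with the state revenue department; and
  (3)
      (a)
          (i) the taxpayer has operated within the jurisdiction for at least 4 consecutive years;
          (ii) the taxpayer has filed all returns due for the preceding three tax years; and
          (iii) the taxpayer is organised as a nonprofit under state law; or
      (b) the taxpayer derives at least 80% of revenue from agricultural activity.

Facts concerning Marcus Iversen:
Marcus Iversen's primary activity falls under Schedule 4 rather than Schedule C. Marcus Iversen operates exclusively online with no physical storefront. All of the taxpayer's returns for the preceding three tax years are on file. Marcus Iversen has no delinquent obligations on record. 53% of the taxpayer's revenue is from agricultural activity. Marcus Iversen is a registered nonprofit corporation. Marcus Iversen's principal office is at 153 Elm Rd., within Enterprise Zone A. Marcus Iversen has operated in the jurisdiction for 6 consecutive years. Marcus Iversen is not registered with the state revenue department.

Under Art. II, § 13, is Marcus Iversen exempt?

Yes — exempt.

(a) no delinquency — holds.
(b) Schedule C activity — not satisfied.
So (1) is satisfied (T OR F).
(2) not (state-registered) — met.
(i) ≥ 4 yrs in jurisdiction — met.
(ii) returns current — met.
(iii) nonprofit — holds.
So (a) is satisfied (T AND T AND T).
(b) ≥80% agricultural — not satisfied.
So (3) is satisfied (T OR F).
Overall: T AND T AND T → true.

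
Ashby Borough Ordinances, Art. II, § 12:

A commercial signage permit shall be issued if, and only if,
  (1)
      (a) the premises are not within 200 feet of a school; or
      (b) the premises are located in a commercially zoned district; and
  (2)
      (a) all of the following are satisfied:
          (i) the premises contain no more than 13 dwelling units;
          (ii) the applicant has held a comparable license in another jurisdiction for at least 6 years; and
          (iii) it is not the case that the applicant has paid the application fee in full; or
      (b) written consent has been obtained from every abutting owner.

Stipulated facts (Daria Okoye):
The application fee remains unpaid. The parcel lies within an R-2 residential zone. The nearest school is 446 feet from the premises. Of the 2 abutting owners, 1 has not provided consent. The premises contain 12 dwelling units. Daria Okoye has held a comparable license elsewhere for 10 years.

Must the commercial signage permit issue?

(a) ≥200 ft from school — holds.
(b) commercially zoned — fails.
(1) = T OR F = true.
(i) ≤ 13 units — satisfied.
(ii) prior license ≥ 6 yr — satisfied.
(iii) not (fee paid) — holds.
(a): T AND T AND T → true.
(b) all abutters consent — fails.
(2): T OR F → true.
So Overall is satisfied (T AND T).

Yes — granted.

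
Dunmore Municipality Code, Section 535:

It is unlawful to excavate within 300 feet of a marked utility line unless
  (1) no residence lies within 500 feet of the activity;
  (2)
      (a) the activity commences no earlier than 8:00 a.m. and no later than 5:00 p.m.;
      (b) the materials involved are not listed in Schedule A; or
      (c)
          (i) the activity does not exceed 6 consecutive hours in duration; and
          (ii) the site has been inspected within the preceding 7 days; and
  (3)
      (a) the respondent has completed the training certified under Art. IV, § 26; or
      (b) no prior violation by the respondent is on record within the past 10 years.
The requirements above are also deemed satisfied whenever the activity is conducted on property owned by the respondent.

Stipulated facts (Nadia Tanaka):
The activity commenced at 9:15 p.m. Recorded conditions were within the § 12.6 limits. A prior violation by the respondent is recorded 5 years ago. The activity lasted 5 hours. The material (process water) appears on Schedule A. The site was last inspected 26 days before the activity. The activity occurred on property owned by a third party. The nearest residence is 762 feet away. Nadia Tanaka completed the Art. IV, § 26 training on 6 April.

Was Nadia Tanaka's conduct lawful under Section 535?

(1) no residence in 500 ft — satisfied.
(a) start within hours — fails.
(b) not (Schedule A material) — not met.
(i) ≤ 6 hrs duration — satisfied.
(ii) site inspected — not met.
(c) = T AND F = false.
(2): F OR F OR F → false.
(a) training certified — met.
(b) no prior violation — fails.
(3) = T OR F = true.
Overall = T AND F AND T = false.
Exception (own property) — not satisfied.
Result: main false OR exception false → false.

No — unlawful.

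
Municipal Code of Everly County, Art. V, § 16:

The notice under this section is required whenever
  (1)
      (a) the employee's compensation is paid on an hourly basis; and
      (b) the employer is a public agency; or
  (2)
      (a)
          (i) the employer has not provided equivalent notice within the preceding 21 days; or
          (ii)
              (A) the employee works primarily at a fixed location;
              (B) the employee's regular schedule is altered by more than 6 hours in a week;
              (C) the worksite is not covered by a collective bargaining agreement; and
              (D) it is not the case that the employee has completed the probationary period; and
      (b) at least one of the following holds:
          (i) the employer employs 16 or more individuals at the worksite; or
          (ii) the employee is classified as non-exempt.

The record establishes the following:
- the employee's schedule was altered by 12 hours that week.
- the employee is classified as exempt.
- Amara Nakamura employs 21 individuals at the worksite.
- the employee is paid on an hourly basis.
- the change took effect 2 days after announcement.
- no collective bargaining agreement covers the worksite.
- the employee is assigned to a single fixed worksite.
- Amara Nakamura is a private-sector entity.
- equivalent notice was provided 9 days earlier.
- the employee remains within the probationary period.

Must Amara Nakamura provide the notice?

(a) hourly-paid — met.
(b) public agency — fails.
So (1) is not satisfied (T AND F).
(i) no recent notice — not met.
(A) fixed location — met.
(B) schedule shift > 6h — satisfied.
(C) no CBA — holds.
(D) not (past probation) — met.
So (ii) is satisfied (T AND T AND T AND T).
(a) = F OR T = true.
(i) ≥ 16 at site — satisfied.
(ii) non-exempt — not met.
So (b) is satisfied (T OR F).
So (2) is satisfied (T AND T).
So Overall is satisfied (F OR T).

Yes — required.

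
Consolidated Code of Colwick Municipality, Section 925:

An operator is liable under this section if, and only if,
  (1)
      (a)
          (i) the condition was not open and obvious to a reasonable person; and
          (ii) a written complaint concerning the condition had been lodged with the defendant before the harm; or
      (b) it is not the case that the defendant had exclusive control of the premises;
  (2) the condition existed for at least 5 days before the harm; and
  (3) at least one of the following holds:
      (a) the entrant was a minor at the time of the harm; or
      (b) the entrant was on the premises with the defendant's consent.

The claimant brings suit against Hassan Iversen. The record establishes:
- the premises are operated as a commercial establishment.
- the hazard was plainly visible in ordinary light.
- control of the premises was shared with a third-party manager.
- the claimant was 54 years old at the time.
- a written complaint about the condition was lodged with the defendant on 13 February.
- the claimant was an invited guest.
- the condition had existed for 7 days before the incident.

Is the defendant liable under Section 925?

(i) not open/obvious — not met.
(ii) complaint lodged — satisfied.
(a) = F AND T = false.
(b) not (exclusive control) — holds.
So (1) is satisfied (F OR T).
(2) condition ≥5 days old — satisfied.
(a) entrant a minor — not satisfied.
(b) consent to enter — satisfied.
So (3) is satisfied (F OR T).
So Overall is satisfied (T AND T AND T).

Yes — liable.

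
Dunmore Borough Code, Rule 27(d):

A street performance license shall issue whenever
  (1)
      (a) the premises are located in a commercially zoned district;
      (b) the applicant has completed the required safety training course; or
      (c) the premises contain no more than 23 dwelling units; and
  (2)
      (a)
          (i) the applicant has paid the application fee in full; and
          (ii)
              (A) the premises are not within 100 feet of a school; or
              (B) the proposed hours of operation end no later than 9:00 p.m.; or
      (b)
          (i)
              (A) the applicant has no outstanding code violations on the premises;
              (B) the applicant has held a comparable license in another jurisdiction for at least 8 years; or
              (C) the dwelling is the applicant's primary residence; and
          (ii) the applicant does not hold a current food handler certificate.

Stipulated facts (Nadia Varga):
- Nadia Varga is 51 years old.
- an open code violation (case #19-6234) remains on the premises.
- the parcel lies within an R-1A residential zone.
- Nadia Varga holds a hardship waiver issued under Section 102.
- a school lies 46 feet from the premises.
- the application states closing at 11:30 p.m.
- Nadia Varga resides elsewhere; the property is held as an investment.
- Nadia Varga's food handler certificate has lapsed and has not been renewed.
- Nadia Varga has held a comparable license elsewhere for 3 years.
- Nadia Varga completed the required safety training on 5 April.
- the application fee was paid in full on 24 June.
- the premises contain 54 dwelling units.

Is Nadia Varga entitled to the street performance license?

(a) commercially zoned — not satisfied.
(b) safety training — satisfied.
(c) ≤ 23 units — fails.
(1) = F OR T OR F = true.
(i) fee paid — satisfied.
(A) ≥100 ft from school — not satisfied.
(B) closes by 9 p.m. — not met.
So (ii) is not satisfied (F OR F).
So (a) is not satisfied (T AND F).
(A) no code violations — fails.
(B) prior license ≥ 8 yr — not met.
(C) primary residence — not met.
(i) = F OR F OR F = false.
(ii) not (food handler cert.) — holds.
(b): F AND T → false.
(2) = F OR F = false.
Overall: T AND F → false.

No — denied.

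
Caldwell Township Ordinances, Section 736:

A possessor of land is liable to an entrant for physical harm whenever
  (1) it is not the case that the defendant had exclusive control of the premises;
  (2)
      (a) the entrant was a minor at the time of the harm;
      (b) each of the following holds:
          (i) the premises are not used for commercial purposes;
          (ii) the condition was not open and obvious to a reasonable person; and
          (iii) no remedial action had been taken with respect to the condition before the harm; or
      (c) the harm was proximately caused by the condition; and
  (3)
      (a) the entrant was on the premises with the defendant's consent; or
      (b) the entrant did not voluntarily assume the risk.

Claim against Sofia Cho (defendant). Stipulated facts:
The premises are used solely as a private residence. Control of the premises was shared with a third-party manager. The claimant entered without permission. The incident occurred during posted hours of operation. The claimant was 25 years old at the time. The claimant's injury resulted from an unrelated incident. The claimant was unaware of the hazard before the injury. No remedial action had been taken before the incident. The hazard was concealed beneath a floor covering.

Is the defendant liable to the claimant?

Yes — liable.

(1) not (exclusive control) — holds.
(a) entrant a minor — not met.
(i) not (commercial use) — satisfied.
(ii) not open/obvious — holds.
(iii) no remedial action — met.
(b) = T AND T AND T = true.
(c) proximate cause — not satisfied.
(2): F OR T OR F → true.
(a) consent to enter — not met.
(b) no assumed risk — met.
(3): F OR T → true.
So Overall is satisfied (T AND T AND T).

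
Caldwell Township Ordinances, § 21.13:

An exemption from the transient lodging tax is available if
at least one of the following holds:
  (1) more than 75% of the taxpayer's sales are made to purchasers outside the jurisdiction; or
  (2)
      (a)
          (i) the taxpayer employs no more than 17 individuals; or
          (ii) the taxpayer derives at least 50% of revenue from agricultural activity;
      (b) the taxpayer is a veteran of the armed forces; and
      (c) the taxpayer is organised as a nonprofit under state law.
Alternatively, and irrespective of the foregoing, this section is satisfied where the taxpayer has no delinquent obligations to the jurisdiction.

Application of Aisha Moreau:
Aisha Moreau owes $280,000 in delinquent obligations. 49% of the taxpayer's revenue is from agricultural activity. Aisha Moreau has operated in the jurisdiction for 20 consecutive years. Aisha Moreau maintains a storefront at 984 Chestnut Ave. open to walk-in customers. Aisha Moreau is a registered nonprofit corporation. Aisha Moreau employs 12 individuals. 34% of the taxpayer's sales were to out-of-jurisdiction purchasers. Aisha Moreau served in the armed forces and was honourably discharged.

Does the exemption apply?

(1) >75% out-of-jur. sales — fails.
(i) ≤ 17 employees — holds.
(ii) ≥50% agricultural — not met.
(a) = T OR F = true.
(b) veteran — holds.
(c) nonprofit — holds.
(2): T AND T AND T → true.
Overall = F OR T = true.
Exception (no delinquency) — not satisfied.
Result: main true OR exception false → true.

Yes — exempt.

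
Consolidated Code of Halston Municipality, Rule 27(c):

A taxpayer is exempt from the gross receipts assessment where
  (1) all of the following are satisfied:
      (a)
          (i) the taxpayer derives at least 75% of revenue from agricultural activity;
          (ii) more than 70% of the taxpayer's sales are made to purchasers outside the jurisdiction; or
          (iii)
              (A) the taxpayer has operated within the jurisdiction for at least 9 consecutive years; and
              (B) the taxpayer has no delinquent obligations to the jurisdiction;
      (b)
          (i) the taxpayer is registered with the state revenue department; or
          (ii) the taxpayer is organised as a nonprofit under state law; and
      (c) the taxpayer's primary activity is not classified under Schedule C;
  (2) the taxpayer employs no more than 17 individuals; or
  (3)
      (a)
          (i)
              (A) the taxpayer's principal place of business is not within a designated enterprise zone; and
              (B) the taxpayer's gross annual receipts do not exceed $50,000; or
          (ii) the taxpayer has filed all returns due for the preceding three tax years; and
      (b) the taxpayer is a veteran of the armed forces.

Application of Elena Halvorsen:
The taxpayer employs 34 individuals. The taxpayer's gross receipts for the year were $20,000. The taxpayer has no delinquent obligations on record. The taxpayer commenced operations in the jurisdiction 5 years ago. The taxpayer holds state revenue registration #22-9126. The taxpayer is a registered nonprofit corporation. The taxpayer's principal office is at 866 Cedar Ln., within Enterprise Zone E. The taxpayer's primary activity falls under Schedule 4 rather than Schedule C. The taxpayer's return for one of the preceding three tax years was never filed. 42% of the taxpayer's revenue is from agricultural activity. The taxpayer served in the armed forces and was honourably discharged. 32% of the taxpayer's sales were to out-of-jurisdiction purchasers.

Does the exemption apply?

(i) ≥75% agricultural — fails.
(ii) >70% out-of-jur. sales — not satisfied.
(A) ≥ 9 yrs in jurisdiction — fails.
(B) no delinquency — holds.
So (iii) is not satisfied (F AND T).
So (a) is not satisfied (F OR F OR F).
(i) state-registered — holds.
(ii) nonprofit — met.
(b): T OR T → true.
(c) not (Schedule C activity) — satisfied.
(1) = F AND T AND T = false.
(2) ≤ 17 employees — fails.
(A) not (in enterprise zone) — not satisfied.
(B) receipts ≤ $50,000 — holds.
So (i) is not satisfied (F AND T).
(ii) returns current — not satisfied.
(a) = F OR F = false.
(b) veteran — satisfied.
(3) = F AND T = false.
Overall = F OR F OR F = false.

No — not exempt.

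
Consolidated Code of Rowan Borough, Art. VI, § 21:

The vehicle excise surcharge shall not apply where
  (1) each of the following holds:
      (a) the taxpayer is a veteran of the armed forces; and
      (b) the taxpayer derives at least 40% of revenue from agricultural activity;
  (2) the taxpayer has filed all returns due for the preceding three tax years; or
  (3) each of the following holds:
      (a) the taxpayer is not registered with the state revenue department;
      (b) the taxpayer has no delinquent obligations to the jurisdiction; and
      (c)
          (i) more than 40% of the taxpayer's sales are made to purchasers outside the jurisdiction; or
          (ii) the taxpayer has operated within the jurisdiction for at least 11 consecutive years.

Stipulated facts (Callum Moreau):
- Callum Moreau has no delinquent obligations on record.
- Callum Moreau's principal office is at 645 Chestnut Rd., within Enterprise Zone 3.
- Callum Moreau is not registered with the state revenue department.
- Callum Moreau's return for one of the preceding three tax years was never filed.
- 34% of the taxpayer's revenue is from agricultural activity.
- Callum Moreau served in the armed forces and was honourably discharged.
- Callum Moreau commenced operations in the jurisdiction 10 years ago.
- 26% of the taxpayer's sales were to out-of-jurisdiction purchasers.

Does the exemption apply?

(a) veteran — met.
(b) ≥40% agricultural — not satisfied.
(1) = T AND F = false.
(2) returns current — not met.
(a) not (state-registered) — satisfied.
(b) no delinquency — satisfied.
(i) >40% out-of-jur. sales — not met.
(ii) ≥ 11 yrs in jurisdiction — fails.
(c): F OR F → false.
(3): T AND T AND F → false.
Overall: F OR F OR F → false.

No — not exempt.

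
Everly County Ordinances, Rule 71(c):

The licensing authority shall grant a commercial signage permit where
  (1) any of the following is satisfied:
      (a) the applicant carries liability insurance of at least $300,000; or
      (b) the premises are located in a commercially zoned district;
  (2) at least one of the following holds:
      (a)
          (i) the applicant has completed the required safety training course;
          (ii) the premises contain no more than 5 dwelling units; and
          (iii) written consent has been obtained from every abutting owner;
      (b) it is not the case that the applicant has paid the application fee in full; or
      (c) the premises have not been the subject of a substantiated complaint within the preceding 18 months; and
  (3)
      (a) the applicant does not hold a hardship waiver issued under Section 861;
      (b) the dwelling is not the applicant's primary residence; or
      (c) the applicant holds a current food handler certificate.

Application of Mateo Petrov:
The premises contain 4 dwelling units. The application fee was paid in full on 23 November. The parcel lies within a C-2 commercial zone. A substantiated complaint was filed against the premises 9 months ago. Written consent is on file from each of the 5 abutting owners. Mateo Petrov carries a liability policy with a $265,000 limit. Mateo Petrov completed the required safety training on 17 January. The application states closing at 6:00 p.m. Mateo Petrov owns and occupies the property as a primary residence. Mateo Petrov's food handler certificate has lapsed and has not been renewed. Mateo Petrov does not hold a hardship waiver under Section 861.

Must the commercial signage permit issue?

(a) insurance ≥ $300,000 — not met.
(b) commercially zoned — satisfied.
So (1) is satisfied (F OR T).
(i) safety training — satisfied.
(ii) ≤ 5 units — holds.
(iii) all abutters consent — satisfied.
So (a) is satisfied (T AND T AND T).
(b) not (fee paid) — fails.
(c) no complaint in 18 mo. — not satisfied.
(2) = T OR F OR F = true.
(a) not (hardship waiver) — met.
(b) not (primary residence) — fails.
(c) food handler cert. — not met.
(3): T OR F OR F → true.
Overall: T AND T AND T → true.

Yes — granted.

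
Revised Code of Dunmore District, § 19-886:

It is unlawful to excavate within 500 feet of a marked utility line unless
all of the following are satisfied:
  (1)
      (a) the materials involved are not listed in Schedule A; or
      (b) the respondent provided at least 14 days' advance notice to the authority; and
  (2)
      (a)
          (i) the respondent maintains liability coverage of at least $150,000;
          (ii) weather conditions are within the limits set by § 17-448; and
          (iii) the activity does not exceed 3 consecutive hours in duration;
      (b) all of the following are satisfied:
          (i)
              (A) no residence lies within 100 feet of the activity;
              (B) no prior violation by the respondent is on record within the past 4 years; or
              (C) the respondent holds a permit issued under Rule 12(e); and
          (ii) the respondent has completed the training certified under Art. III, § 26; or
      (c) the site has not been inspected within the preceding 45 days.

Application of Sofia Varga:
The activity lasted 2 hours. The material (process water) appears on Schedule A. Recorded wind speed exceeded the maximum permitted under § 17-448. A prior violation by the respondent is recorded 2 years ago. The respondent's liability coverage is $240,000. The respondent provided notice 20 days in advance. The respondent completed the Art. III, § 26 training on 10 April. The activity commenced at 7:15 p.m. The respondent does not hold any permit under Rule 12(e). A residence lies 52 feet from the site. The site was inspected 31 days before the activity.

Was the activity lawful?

(a) not (Schedule A material) — fails.
(b) ≥14 days' notice — satisfied.
(1): F OR T → true.
(i) coverage ≥ $150,000 — satisfied.
(ii) weather ok — not satisfied.
(iii) ≤ 3 hrs duration — holds.
(a) = T AND F AND T = false.
(A) no residence in 100 ft — fails.
(B) no prior violation — not met.
(C) holds permit — not satisfied.
So (i) is not satisfied (F OR F OR F).
(ii) training certified — met.
So (b) is not satisfied (F AND T).
(c) not (site inspected) — not met.
So (2) is not satisfied (F OR F OR F).
Overall: T AND F → false.

No — unlawful.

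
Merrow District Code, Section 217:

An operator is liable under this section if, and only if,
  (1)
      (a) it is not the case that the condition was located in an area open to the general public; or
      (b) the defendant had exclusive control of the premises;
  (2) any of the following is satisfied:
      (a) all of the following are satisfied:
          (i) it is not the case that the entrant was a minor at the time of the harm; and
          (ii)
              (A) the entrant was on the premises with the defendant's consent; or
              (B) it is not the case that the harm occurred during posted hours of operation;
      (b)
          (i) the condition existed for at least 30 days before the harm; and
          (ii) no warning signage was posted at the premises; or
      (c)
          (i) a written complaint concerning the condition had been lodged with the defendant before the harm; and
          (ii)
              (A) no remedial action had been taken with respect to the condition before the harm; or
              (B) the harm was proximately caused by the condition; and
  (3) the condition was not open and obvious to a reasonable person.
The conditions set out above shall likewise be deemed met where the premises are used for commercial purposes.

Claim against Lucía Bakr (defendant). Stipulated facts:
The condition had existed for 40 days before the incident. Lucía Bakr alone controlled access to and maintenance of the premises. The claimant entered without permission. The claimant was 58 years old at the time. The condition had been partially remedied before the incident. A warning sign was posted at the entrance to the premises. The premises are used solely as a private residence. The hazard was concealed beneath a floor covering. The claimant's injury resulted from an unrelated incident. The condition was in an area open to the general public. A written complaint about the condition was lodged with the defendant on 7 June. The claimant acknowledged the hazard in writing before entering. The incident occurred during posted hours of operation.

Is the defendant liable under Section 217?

No — not liable.

(a) not (public area) — not satisfied.
(b) exclusive control — met.
(1): F OR T → true.
(i) not (entrant a minor) — satisfied.
(A) consent to enter — not satisfied.
(B) not (during posted hours) — not met.
(ii): F OR F → false.
(a): T AND F → false.
(i) condition ≥30 days old — satisfied.
(ii) no signage posted — not satisfied.
So (b) is not satisfied (T AND F).
(i) complaint lodged — met.
(A) no remedial action — not satisfied.
(B) proximate cause — fails.
(ii): F OR F → false.
(c) = T AND F = false.
(2) = F OR F OR F = false.
(3) not open/obvious — holds.
So Overall is not satisfied (T AND F AND T).
Exception (commercial use) — not satisfied.
Result: main false OR exception false → false.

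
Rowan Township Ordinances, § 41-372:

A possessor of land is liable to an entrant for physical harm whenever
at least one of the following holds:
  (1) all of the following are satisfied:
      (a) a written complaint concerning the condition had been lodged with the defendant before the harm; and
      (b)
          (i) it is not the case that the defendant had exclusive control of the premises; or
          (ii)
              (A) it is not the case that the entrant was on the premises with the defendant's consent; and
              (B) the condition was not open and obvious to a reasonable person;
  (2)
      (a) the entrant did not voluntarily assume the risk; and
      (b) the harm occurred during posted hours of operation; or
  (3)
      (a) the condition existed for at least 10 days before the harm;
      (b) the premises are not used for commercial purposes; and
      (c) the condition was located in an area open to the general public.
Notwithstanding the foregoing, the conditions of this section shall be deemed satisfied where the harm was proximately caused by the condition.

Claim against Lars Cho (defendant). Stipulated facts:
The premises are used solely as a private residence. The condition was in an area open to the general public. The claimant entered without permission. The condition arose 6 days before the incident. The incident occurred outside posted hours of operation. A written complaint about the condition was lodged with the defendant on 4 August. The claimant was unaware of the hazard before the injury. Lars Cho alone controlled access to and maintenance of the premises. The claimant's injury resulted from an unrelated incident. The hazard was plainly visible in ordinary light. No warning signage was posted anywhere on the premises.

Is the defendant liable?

No — not liable.

(a) complaint lodged — satisfied.
(i) not (exclusive control) — not satisfied.
(A) not (consent to enter) — met.
(B) not open/obvious — fails.
So (ii) is not satisfied (T AND F).
(b): F OR F → false.
(1): T AND F → false.
(a) no assumed risk — holds.
(b) during posted hours — not met.
(2) = T AND F = false.
(a) condition ≥10 days old — not met.
(b) not (commercial use) — met.
(c) public area — satisfied.
(3): F AND T AND T → false.
Overall = F OR F OR F = false.
Exception (proximate cause) — not satisfied.
Result: main false OR exception false → false.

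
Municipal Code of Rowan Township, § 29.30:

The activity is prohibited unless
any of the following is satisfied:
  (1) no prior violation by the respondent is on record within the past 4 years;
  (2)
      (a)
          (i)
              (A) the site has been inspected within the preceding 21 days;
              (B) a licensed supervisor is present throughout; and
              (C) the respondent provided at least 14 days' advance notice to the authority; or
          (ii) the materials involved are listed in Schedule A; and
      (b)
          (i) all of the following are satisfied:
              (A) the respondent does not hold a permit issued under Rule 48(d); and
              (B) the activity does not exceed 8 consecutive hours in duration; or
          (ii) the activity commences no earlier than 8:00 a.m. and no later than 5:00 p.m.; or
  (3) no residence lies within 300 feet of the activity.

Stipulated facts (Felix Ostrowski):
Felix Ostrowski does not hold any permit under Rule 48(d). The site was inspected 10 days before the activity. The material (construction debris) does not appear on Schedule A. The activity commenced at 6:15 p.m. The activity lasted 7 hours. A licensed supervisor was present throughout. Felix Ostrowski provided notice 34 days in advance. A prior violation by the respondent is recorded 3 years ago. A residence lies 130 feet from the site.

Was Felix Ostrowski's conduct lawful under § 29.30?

(1) no prior violation — fails.
(A) site inspected — holds.
(B) supervisor present — holds.
(C) ≥14 days' notice — holds.
(i): T AND T AND T → true.
(ii) Schedule A material — not met.
(a) = T OR F = true.
(A) not (holds permit) — satisfied.
(B) ≤ 8 hrs duration — satisfied.
So (i) is satisfied (T AND T).
(ii) start within hours — not satisfied.
(b) = T OR F = true.
(2): T AND T → true.
(3) no residence in 300 ft — fails.
Overall = F OR T OR F = true.

Yes — lawful.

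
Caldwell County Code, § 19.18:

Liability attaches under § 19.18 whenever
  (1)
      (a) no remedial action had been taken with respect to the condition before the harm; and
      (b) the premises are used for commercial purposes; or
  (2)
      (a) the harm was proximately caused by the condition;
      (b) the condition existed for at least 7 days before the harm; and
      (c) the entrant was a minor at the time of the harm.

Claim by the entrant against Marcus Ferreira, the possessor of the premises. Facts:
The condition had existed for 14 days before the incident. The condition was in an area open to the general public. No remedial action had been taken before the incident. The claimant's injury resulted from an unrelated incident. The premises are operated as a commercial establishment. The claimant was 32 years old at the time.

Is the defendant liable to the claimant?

Yes — liable.

(a) no remedial action — satisfied.
(b) commercial use — holds.
(1): T AND T → true.
(a) proximate cause — fails.
(b) condition ≥7 days old — holds.
(c) entrant a minor — not satisfied.
So (2) is not satisfied (F AND T AND F).
Overall: T OR F → true.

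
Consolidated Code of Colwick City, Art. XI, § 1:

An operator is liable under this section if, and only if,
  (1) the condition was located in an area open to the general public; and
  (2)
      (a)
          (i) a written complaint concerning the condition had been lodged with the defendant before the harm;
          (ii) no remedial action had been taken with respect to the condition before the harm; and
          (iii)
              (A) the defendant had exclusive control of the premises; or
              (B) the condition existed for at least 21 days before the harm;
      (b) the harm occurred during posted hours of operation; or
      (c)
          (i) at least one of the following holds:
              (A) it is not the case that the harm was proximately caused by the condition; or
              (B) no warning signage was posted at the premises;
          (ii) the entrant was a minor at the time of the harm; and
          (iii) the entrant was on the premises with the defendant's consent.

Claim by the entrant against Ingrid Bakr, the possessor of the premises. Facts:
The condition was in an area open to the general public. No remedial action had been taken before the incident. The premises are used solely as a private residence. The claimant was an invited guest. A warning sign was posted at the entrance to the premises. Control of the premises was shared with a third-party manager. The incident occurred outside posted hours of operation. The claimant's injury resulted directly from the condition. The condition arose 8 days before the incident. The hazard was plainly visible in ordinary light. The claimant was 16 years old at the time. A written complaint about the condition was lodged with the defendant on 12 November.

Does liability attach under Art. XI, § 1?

No — not liable.

(1) public area — holds.
(i) complaint lodged — met.
(ii) no remedial action — satisfied.
(A) exclusive control — not met.
(B) condition ≥21 days old — fails.
(iii) = F OR F = false.
(a): T AND T AND F → false.
(b) during posted hours — not met.
(A) not (proximate cause) — fails.
(B) no signage posted — not met.
(i): F OR F → false.
(ii) entrant a minor — satisfied.
(iii) consent to enter — satisfied.
So (c) is not satisfied (F AND T AND T).
(2): F OR F OR F → false.
Overall: T AND F → false.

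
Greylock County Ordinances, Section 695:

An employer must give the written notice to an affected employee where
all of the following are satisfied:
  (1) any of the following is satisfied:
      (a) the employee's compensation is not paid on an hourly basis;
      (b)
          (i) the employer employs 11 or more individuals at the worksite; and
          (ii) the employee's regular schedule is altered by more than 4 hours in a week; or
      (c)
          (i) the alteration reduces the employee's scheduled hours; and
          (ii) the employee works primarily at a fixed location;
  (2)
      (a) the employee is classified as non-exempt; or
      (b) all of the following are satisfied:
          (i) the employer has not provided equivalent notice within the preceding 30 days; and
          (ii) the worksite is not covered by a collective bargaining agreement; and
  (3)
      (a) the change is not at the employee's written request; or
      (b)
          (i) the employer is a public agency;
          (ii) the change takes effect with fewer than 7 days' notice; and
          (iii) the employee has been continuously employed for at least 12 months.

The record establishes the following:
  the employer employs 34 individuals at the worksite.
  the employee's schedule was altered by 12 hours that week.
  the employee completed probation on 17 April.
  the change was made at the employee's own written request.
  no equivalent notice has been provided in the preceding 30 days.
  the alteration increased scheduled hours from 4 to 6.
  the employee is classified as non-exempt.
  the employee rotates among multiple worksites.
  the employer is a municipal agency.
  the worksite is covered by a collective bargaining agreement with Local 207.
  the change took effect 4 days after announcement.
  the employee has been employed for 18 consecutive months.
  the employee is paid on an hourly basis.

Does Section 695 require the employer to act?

Yes — required.

(a) not (hourly-paid) — fails.
(i) ≥ 11 at site — met.
(ii) schedule shift > 4h — satisfied.
So (b) is satisfied (T AND T).
(i) hours reduced — fails.
(ii) fixed location — fails.
(c): F AND F → false.
(1) = F OR T OR F = true.
(a) non-exempt — holds.
(i) no recent notice — met.
(ii) no CBA — fails.
So (b) is not satisfied (T AND F).
(2): T OR F → true.
(a) not employee-requested — fails.
(i) public agency — holds.
(ii) < 7 days' notice — satisfied.
(iii) tenure ≥ 12 mo. — met.
(b) = T AND T AND T = true.
So (3) is satisfied (F OR T).
So Overall is satisfied (T AND T AND T).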